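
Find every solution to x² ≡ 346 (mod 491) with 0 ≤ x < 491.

185, 306

Since 491 ≡ 3 (mod 4), a square root of 346 is 346^((491+1)/4) = 346^123 mod 491.
Repeated squaring: 346^2≡403, 346^4≡379, 346^8≡269, 346^16≡184, 346^32≡468, 346^64≡38 (mod 491).
346^123 = 346^(64+32+16+8+2+1) ≡ 185 (mod 491).
Check: 185² = 34225 ≡ 346 (mod 491). The two roots are 185 and 306.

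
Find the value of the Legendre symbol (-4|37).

1

First reduce: -4 ≡ 33 (mod 37).
Reciprocity: 33 ≡ 1 and 37 ≡ 1 (mod 4), so (33/37) = +(37/33).
Reduce top mod 33: now compute (4/33).
Pull out 2^2: since 33 ≡ 1 (mod 8), (2/33) = +1, so (2/33)^2 = +1.
Reached (1/33) = 1. Collecting the sign flips along the way, the symbol is +1.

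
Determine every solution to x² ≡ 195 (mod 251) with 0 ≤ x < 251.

Since 251 ≡ 3 (mod 4), a square root of 195 is 195^((251+1)/4) = 195^63 mod 251.
Repeated squaring: 195^2≡124, 195^4≡65, 195^8≡209, 195^16≡7, 195^32≡49 (mod 251).
195^63 = 195^(32+16+8+4+2+1) ≡ 114 (mod 251).
Check: 114² = 12996 ≡ 195 (mod 251). The two roots are 114 and 137.

114, 137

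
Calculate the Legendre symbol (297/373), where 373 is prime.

Reciprocity: 297 ≡ 1 and 373 ≡ 1 (mod 4), so (297/373) = +(373/297).
Reduce top mod 297: now compute (76/297).
Pull out 2^2: since 297 ≡ 1 (mod 8), (2/297) = +1, so (2/297)^2 = +1.
Reciprocity: 19 ≡ 3 and 297 ≡ 1 (mod 4), so (19/297) = +(297/19).
Reduce top mod 19: now compute (12/19).
Pull out 2^2: since 19 ≡ 3 (mod 8), (2/19) = -1, so (2/19)^2 = +1.
Reciprocity: 3 ≡ 3 and 19 ≡ 3 (mod 4), so (3/19) = −(19/3).
Reduce top mod 3: now compute (1/3).
Reached (1/3) = 1. Collecting the sign flips along the way, the symbol is -1.

-1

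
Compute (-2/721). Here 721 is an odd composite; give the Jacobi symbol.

First reduce: -2 ≡ 719 (mod 721).
Reciprocity: 719 ≡ 3 and 721 ≡ 1 (mod 4), so (719/721) = +(721/719).
Reduce top mod 719: now compute (2/719).
Pull out 2: since 719 ≡ 7 (mod 8), (2/719) = +1.
Reached (1/719) = 1. Collecting the sign flips along the way, the symbol is +1.

1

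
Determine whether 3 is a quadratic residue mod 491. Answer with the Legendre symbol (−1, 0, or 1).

1

Reciprocity: 3 ≡ 3 and 491 ≡ 3 (mod 4), so (3/491) = −(491/3).
Reduce top mod 3: now compute (2/3).
Pull out 2: since 3 ≡ 3 (mod 8), (2/3) = -1.
Reached (1/3) = 1. Collecting the sign flips along the way, the symbol is +1.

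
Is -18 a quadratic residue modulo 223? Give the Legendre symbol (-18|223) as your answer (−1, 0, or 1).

-1

First reduce: -18 ≡ 205 (mod 223).
Reciprocity: 205 ≡ 1 and 223 ≡ 3 (mod 4), so (205/223) = +(223/205).
Reduce top mod 205: now compute (18/205).
Pull out 2: since 205 ≡ 5 (mod 8), (2/205) = -1.
Reciprocity: 9 ≡ 1 and 205 ≡ 1 (mod 4), so (9/205) = +(205/9).
Reduce top mod 9: now compute (7/9).
Reciprocity: 7 ≡ 3 and 9 ≡ 1 (mod 4), so (7/9) = +(9/7).
Reduce top mod 7: now compute (2/7).
Pull out 2: since 7 ≡ 7 (mod 8), (2/7) = +1.
Reached (1/7) = 1. Collecting the sign flips along the way, the symbol is -1.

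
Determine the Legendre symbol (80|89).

Pull out 2^4: since 89 ≡ 1 (mod 8), (2/89) = +1, so (2/89)^4 = +1.
Reciprocity: 5 ≡ 1 and 89 ≡ 1 (mod 4), so (5/89) = +(89/5).
Reduce top mod 5: now compute (4/5).
Pull out 2^2: since 5 ≡ 5 (mod 8), (2/5) = -1, so (2/5)^2 = +1.
Reached (1/5) = 1. Collecting the sign flips along the way, the symbol is +1.

1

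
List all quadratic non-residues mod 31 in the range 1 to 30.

3,6,11,12,13,15,17,21,22,23,24,26,27,29,30

Square k = 1,…,15 (k and 31−k give the same square):
1²=1, 2²=4, 3²=9, 4²=16, 5²=25, 6²≡5, 7²≡18, 8²≡2, 9²≡19, 10²≡7, 11²≡28, 12²≡20, 13²≡14, 14²≡10, 15²≡8 (mod 31).
The residues are {1, 2, 4, 5, 7, 8, 9, 10, 14, 16, 18, 19, 20, 25, 28}; the non-residues are the remaining 15 nonzero classes.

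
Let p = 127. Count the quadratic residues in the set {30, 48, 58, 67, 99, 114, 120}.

(30/127) = +1 → QR.
(48/127) = -1 → non-residue.
(58/127) = -1 → non-residue.
(67/127) = -1 → non-residue.
(99/127) = +1 → QR.
(114/127) = -1 → non-residue.
(120/127) = +1 → QR.
Total quadratic residues among the 7: 3.

3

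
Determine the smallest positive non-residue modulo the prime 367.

(2/367) = +1, so 2 is a residue.
(3/367) = −1, so 3 is the smallest positive non-residue mod 367.

3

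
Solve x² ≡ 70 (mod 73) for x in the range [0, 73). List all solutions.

73 ≡ 1 (mod 4), so we find a root by search.
Trying successive values, 17² = 289 ≡ 70 (mod 73). The other root is 73 − 17 = 56.

17, 56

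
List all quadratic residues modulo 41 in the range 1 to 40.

Square k = 1,…,20 (k and 41−k give the same square):
1²=1, 2²=4, 3²=9, 4²=16, 5²=25, 6²=36, 7²≡8, 8²≡23, 9²≡40, 10²≡18, 11²≡39, 12²≡21, 13²≡5, 14²≡32, 15²≡20, 16²≡10, 17²≡2, 18²≡37, 19²≡33, 20²≡31 (mod 41).
So the quadratic residues mod 41 are {1, 2, 4, 5, 8, 9, 10, 16, 18, 20, 21, 23, 25, 31, 32, 33, 36, 37, 39, 40}.

1 2 4 5 8 9 10 16 18 20 21 23 25 31 32 33 36 37 39 40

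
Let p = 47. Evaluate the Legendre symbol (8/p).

Pull out 2^3: since 47 ≡ 7 (mod 8), (2/47) = +1, so (2/47)^3 = +1.
Reached (1/47) = 1. Collecting the sign flips along the way, the symbol is +1.

1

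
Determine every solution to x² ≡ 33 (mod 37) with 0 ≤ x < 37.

12, 25

37 ≡ 1 (mod 4), so we find a root by search.
Trying successive values, 12² = 144 ≡ 33 (mod 37). The other root is 37 − 12 = 25.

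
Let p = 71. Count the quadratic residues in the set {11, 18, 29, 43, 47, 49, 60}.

(11/71) = -1 → non-residue.
(18/71) = +1 → QR.
(29/71) = +1 → QR.
(43/71) = +1 → QR.
(47/71) = -1 → non-residue.
(49/71) = +1 → QR.
(60/71) = +1 → QR.
Total quadratic residues among the 7: 5.

5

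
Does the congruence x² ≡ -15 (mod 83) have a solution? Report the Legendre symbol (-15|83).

First reduce: -15 ≡ 68 (mod 83).
Pull out 2^2: since 83 ≡ 3 (mod 8), (2/83) = -1, so (2/83)^2 = +1.
Reciprocity: 17 ≡ 1 and 83 ≡ 3 (mod 4), so (17/83) = +(83/17).
Reduce top mod 17: now compute (15/17).
Reciprocity: 15 ≡ 3 and 17 ≡ 1 (mod 4), so (15/17) = +(17/15).
Reduce top mod 15: now compute (2/15).
Pull out 2: since 15 ≡ 7 (mod 8), (2/15) = +1.
Reached (1/15) = 1. Collecting the sign flips along the way, the symbol is +1.

1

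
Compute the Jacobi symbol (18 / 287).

1

Pull out 2: since 287 ≡ 7 (mod 8), (2/287) = +1.
Reciprocity: 9 ≡ 1 and 287 ≡ 3 (mod 4), so (9/287) = +(287/9).
Reduce top mod 9: now compute (8/9).
Pull out 2^3: since 9 ≡ 1 (mod 8), (2/9) = +1, so (2/9)^3 = +1.
Reached (1/9) = 1. Collecting the sign flips along the way, the symbol is +1.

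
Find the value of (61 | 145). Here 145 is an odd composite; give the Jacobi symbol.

-1

Reciprocity: 61 ≡ 1 and 145 ≡ 1 (mod 4), so (61/145) = +(145/61).
Reduce top mod 61: now compute (23/61).
Reciprocity: 23 ≡ 3 and 61 ≡ 1 (mod 4), so (23/61) = +(61/23).
Reduce top mod 23: now compute (15/23).
Reciprocity: 15 ≡ 3 and 23 ≡ 3 (mod 4), so (15/23) = −(23/15).
Reduce top mod 15: now compute (8/15).
Pull out 2^3: since 15 ≡ 7 (mod 8), (2/15) = +1, so (2/15)^3 = +1.
Reached (1/15) = 1. Collecting the sign flips along the way, the symbol is -1.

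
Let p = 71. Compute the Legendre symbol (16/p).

Euler's criterion: (16/71) ≡ 16^35 (mod 71).
16^2 ≡ 43 (mod 71)
16^4 ≡ 3 (mod 71)
16^8 ≡ 9 (mod 71)
16^16 ≡ 10 (mod 71)
16^32 ≡ 29 (mod 71)
16^35 = 16^(32+2+1) ≡ 1 (mod 71).
Result is 1, so (16/71) = 1.

1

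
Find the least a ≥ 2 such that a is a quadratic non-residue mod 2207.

5

(2/2207) = +1, so 2 is a residue.
(3/2207) = +1, so 3 is a residue.
(4/2207) = +1, so 4 is a residue.
(5/2207) = −1, so 5 is the smallest positive non-residue mod 2207.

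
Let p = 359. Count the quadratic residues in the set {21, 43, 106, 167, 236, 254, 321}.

2

(21/359) = -1 → non-residue.
(43/359) = -1 → non-residue.
(106/359) = -1 → non-residue.
(167/359) = -1 → non-residue.
(236/359) = -1 → non-residue.
(254/359) = +1 → QR.
(321/359) = +1 → QR.
Total quadratic residues among the 7: 2.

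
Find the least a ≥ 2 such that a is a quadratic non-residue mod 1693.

2

(2/1693) = −1, so 2 is the smallest positive non-residue mod 1693.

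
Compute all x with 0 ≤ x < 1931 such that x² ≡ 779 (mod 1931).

496, 1435

Since 1931 ≡ 3 (mod 4), a square root of 779 is 779^((1931+1)/4) = 779^483 mod 1931.
Repeated squaring: 779^2≡507, 779^4≡226, 779^8≡870, 779^16≡1879, 779^32≡773, 779^64≡850, 779^128≡306, 779^256≡948 (mod 1931).
779^483 = 779^(256+128+64+32+2+1) ≡ 1435 (mod 1931).
Check: 1435² = 2059225 ≡ 779 (mod 1931). The two roots are 496 and 1435.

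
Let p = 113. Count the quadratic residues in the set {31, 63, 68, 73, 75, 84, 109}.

3

(31/113) = +1 → QR.
(63/113) = +1 → QR.
(68/113) = -1 → non-residue.
(73/113) = -1 → non-residue.
(75/113) = -1 → non-residue.
(84/113) = -1 → non-residue.
(109/113) = +1 → QR.
Total quadratic residues among the 7: 3.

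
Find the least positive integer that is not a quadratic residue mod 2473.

(2/2473) = +1, so 2 is a residue.
(3/2473) = +1, so 3 is a residue.
(4/2473) = +1, so 4 is a residue.
(5/2473) = −1, so 5 is the smallest positive non-residue mod 2473.

5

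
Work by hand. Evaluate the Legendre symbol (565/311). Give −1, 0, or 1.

1

Euler's criterion: (565/311) ≡ 254^155 (mod 311).
254^2 ≡ 139 (mod 311)
254^4 ≡ 39 (mod 311)
254^8 ≡ 277 (mod 311)
254^16 ≡ 223 (mod 311)
254^32 ≡ 280 (mod 311)
254^64 ≡ 28 (mod 311)
254^128 ≡ 162 (mod 311)
254^155 = 254^(128+16+8+2+1) ≡ 1 (mod 311).
Result is 1, so (565/311) = 1.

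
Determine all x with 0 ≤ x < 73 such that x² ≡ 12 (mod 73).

73 ≡ 1 (mod 4), so we find a root by search.
Trying successive values, 31² = 961 ≡ 12 (mod 73). The other root is 73 − 31 = 42.

31, 42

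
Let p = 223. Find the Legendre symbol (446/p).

First reduce: 446 ≡ 0 (mod 223).
Top reduces to 0: gcd > 1, so the symbol is 0.

0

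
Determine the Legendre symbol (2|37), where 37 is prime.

Euler's criterion: (2/37) ≡ 2^18 (mod 37).
2^2 ≡ 4 (mod 37)
2^4 ≡ 16 (mod 37)
2^8 ≡ 34 (mod 37)
2^16 ≡ 9 (mod 37)
2^18 = 2^(16+2) ≡ 36 (mod 37).
Result is 36 ≡ −1, so (2/37) = −1.

-1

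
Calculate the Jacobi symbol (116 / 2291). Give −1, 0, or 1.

0

Pull out 2^2: since 2291 ≡ 3 (mod 8), (2/2291) = -1, so (2/2291)^2 = +1.
Reciprocity: 29 ≡ 1 and 2291 ≡ 3 (mod 4), so (29/2291) = +(2291/29).
Reduce top mod 29: now compute (0/29).
Top reduces to 0: gcd > 1, so the symbol is 0.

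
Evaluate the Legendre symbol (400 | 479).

Euler's criterion: (400/479) ≡ 400^239 (mod 479).
400^2 ≡ 14 (mod 479)
400^4 ≡ 196 (mod 479)
400^8 ≡ 96 (mod 479)
400^16 ≡ 115 (mod 479)
400^32 ≡ 292 (mod 479)
400^64 ≡ 2 (mod 479)
400^128 ≡ 4 (mod 479)
400^239 = 400^(128+64+32+8+4+2+1) ≡ 1 (mod 479).
Result is 1, so (400/479) = 1.

1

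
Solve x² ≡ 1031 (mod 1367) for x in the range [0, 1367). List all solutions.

Since 1367 ≡ 3 (mod 4), a square root of 1031 is 1031^((1367+1)/4) = 1031^342 mod 1367.
Repeated squaring: 1031^2≡802, 1031^4≡714, 1031^8≡1272, 1031^16≡823, 1031^32≡664, 1031^64≡722, 1031^128≡457, 1031^256≡1065 (mod 1367).
1031^342 = 1031^(256+64+16+4+2) ≡ 311 (mod 1367).
Check: 311² = 96721 ≡ 1031 (mod 1367). The two roots are 311 and 1056.

311, 1056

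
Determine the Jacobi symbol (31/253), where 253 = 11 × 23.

Reciprocity: 31 ≡ 3 and 253 ≡ 1 (mod 4), so (31/253) = +(253/31).
Reduce top mod 31: now compute (5/31).
Reciprocity: 5 ≡ 1 and 31 ≡ 3 (mod 4), so (5/31) = +(31/5).
Reduce top mod 5: now compute (1/5).
Reached (1/5) = 1. Collecting the sign flips along the way, the symbol is +1.

1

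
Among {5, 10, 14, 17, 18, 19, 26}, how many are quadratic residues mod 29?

(5/29) = +1 → QR.
(10/29) = -1 → non-residue.
(14/29) = -1 → non-residue.
(17/29) = -1 → non-residue.
(18/29) = -1 → non-residue.
(19/29) = -1 → non-residue.
(26/29) = -1 → non-residue.
Total quadratic residues among the 7: 1.

1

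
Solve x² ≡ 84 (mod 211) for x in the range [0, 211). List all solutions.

57, 154

Since 211 ≡ 3 (mod 4), a square root of 84 is 84^((211+1)/4) = 84^53 mod 211.
Repeated squaring: 84^2≡93, 84^4≡209, 84^8≡4, 84^16≡16, 84^32≡45 (mod 211).
84^53 = 84^(32+16+4+1) ≡ 154 (mod 211).
Check: 154² = 23716 ≡ 84 (mod 211). The two roots are 57 and 154.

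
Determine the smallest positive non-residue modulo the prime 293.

(2/293) = −1, so 2 is the smallest positive non-residue mod 293.

2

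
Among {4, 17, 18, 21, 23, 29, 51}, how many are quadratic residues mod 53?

3

(4/53) = +1 → QR.
(17/53) = +1 → QR.
(18/53) = -1 → non-residue.
(21/53) = -1 → non-residue.
(23/53) = -1 → non-residue.
(29/53) = +1 → QR.
(51/53) = -1 → non-residue.
Total quadratic residues among the 7: 3.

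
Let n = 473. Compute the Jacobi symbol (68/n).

-1

Pull out 2^2: since 473 ≡ 1 (mod 8), (2/473) = +1, so (2/473)^2 = +1.
Reciprocity: 17 ≡ 1 and 473 ≡ 1 (mod 4), so (17/473) = +(473/17).
Reduce top mod 17: now compute (14/17).
Pull out 2: since 17 ≡ 1 (mod 8), (2/17) = +1.
Reciprocity: 7 ≡ 3 and 17 ≡ 1 (mod 4), so (7/17) = +(17/7).
Reduce top mod 7: now compute (3/7).
Reciprocity: 3 ≡ 3 and 7 ≡ 3 (mod 4), so (3/7) = −(7/3).
Reduce top mod 3: now compute (1/3).
Reached (1/3) = 1. Collecting the sign flips along the way, the symbol is -1.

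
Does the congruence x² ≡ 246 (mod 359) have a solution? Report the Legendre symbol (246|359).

Pull out 2: since 359 ≡ 7 (mod 8), (2/359) = +1.
Reciprocity: 123 ≡ 3 and 359 ≡ 3 (mod 4), so (123/359) = −(359/123).
Reduce top mod 123: now compute (113/123).
Reciprocity: 113 ≡ 1 and 123 ≡ 3 (mod 4), so (113/123) = +(123/113).
Reduce top mod 113: now compute (10/113).
Pull out 2: since 113 ≡ 1 (mod 8), (2/113) = +1.
Reciprocity: 5 ≡ 1 and 113 ≡ 1 (mod 4), so (5/113) = +(113/5).
Reduce top mod 5: now compute (3/5).
Reciprocity: 3 ≡ 3 and 5 ≡ 1 (mod 4), so (3/5) = +(5/3).
Reduce top mod 3: now compute (2/3).
Pull out 2: since 3 ≡ 3 (mod 8), (2/3) = -1.
Reached (1/3) = 1. Collecting the sign flips along the way, the symbol is +1.

1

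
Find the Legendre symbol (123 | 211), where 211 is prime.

Reciprocity: 123 ≡ 3 and 211 ≡ 3 (mod 4), so (123/211) = −(211/123).
Reduce top mod 123: now compute (88/123).
Pull out 2^3: since 123 ≡ 3 (mod 8), (2/123) = -1, so (2/123)^3 = -1.
Reciprocity: 11 ≡ 3 and 123 ≡ 3 (mod 4), so (11/123) = −(123/11).
Reduce top mod 11: now compute (2/11).
Pull out 2: since 11 ≡ 3 (mod 8), (2/11) = -1.
Reached (1/11) = 1. Collecting the sign flips along the way, the symbol is +1.

1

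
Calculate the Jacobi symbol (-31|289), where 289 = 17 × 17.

First reduce: -31 ≡ 258 (mod 289).
Pull out 2: since 289 ≡ 1 (mod 8), (2/289) = +1.
Reciprocity: 129 ≡ 1 and 289 ≡ 1 (mod 4), so (129/289) = +(289/129).
Reduce top mod 129: now compute (31/129).
Reciprocity: 31 ≡ 3 and 129 ≡ 1 (mod 4), so (31/129) = +(129/31).
Reduce top mod 31: now compute (5/31).
Reciprocity: 5 ≡ 1 and 31 ≡ 3 (mod 4), so (5/31) = +(31/5).
Reduce top mod 5: now compute (1/5).
Reached (1/5) = 1. Collecting the sign flips along the way, the symbol is +1.

1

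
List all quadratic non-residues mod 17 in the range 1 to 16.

Square k = 1,…,8 (k and 17−k give the same square):
1²=1, 2²=4, 3²=9, 4²=16, 5²≡8, 6²≡2, 7²≡15, 8²≡13 (mod 17).
The residues are {1, 2, 4, 8, 9, 13, 15, 16}; the non-residues are the remaining 8 nonzero classes.

3,5,6,7,10,11,12,14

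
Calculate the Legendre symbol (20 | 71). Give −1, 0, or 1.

1

Euler's criterion: (20/71) ≡ 20^35 (mod 71).
20^2 ≡ 45 (mod 71)
20^4 ≡ 37 (mod 71)
20^8 ≡ 20 (mod 71)
20^16 ≡ 45 (mod 71)
20^32 ≡ 37 (mod 71)
20^35 = 20^(32+2+1) ≡ 1 (mod 71).
Result is 1, so (20/71) = 1.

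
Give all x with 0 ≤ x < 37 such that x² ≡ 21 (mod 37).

13, 24

37 ≡ 1 (mod 4), so we find a root by search.
Trying successive values, 13² = 169 ≡ 21 (mod 37). The other root is 37 − 13 = 24.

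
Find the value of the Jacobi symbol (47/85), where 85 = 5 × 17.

-1

Reciprocity: 47 ≡ 3 and 85 ≡ 1 (mod 4), so (47/85) = +(85/47).
Reduce top mod 47: now compute (38/47).
Pull out 2: since 47 ≡ 7 (mod 8), (2/47) = +1.
Reciprocity: 19 ≡ 3 and 47 ≡ 3 (mod 4), so (19/47) = −(47/19).
Reduce top mod 19: now compute (9/19).
Reciprocity: 9 ≡ 1 and 19 ≡ 3 (mod 4), so (9/19) = +(19/9).
Reduce top mod 9: now compute (1/9).
Reached (1/9) = 1. Collecting the sign flips along the way, the symbol is -1.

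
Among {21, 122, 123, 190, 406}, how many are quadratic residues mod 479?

2

(21/479) = +1 → QR.
(122/479) = +1 → QR.
(123/479) = -1 → non-residue.
(190/479) = -1 → non-residue.
(406/479) = -1 → non-residue.
Total quadratic residues among the 5: 2.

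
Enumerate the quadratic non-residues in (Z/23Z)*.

5, 7, 10, 11, 14, 15, 17, 19, 20, 21, 22

Square k = 1,…,11 (k and 23−k give the same square):
1²=1, 2²=4, 3²=9, 4²=16, 5²≡2, 6²≡13, 7²≡3, 8²≡18, 9²≡12, 10²≡8, 11²≡6 (mod 23).
The residues are {1, 2, 3, 4, 6, 8, 9, 12, 13, 16, 18}; the non-residues are the remaining 11 nonzero classes.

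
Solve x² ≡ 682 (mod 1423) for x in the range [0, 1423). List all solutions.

Since 1423 ≡ 3 (mod 4), a square root of 682 is 682^((1423+1)/4) = 682^356 mod 1423.
Repeated squaring: 682^2≡1226, 682^4≡388, 682^8≡1129, 682^16≡1056, 682^32≡927, 682^64≡1260, 682^128≡955, 682^256≡1305 (mod 1423).
682^356 = 682^(256+64+32+4) ≡ 1189 (mod 1423).
Check: 1189² = 1413721 ≡ 682 (mod 1423). The two roots are 234 and 1189.

234, 1189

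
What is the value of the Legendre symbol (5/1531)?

Reciprocity: 5 ≡ 1 and 1531 ≡ 3 (mod 4), so (5/1531) = +(1531/5).
Reduce top mod 5: now compute (1/5).
Reached (1/5) = 1. Collecting the sign flips along the way, the symbol is +1.

1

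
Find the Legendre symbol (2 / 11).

Pull out 2: since 11 ≡ 3 (mod 8), (2/11) = -1.
Reached (1/11) = 1. Collecting the sign flips along the way, the symbol is -1.

-1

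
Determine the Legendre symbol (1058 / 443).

-1

Euler's criterion: (1058/443) ≡ 172^221 (mod 443).
172^2 ≡ 346 (mod 443)
172^4 ≡ 106 (mod 443)
172^8 ≡ 161 (mod 443)
172^16 ≡ 227 (mod 443)
172^32 ≡ 141 (mod 443)
172^64 ≡ 389 (mod 443)
172^128 ≡ 258 (mod 443)
172^221 = 172^(128+64+16+8+4+1) ≡ 442 (mod 443).
Result is 442 ≡ −1, so (1058/443) = −1.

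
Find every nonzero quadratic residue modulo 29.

1, 4, 5, 6, 7, 9, 13, 16, 20, 22, 23, 24, 25, 28

Square k = 1,…,14 (k and 29−k give the same square):
1²=1, 2²=4, 3²=9, 4²=16, 5²=25, 6²≡7, 7²≡20, 8²≡6, 9²≡23, 10²≡13, 11²≡5, 12²≡28, 13²≡24, 14²≡22 (mod 29).
So the quadratic residues mod 29 are {1, 4, 5, 6, 7, 9, 13, 16, 20, 22, 23, 24, 25, 28}.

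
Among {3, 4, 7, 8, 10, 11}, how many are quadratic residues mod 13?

(3/13) = +1 → QR.
(4/13) = +1 → QR.
(7/13) = -1 → non-residue.
(8/13) = -1 → non-residue.
(10/13) = +1 → QR.
(11/13) = -1 → non-residue.
Total quadratic residues among the 6: 3.

3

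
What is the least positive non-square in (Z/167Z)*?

(2/167) = +1, so 2 is a residue.
(3/167) = +1, so 3 is a residue.
(4/167) = +1, so 4 is a residue.
(5/167) = −1, so 5 is the smallest positive non-residue mod 167.

5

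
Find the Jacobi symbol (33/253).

0

Reciprocity: 33 ≡ 1 and 253 ≡ 1 (mod 4), so (33/253) = +(253/33).
Reduce top mod 33: now compute (22/33).
Pull out 2: since 33 ≡ 1 (mod 8), (2/33) = +1.
Reciprocity: 11 ≡ 3 and 33 ≡ 1 (mod 4), so (11/33) = +(33/11).
Reduce top mod 11: now compute (0/11).
Top reduces to 0: gcd > 1, so the symbol is 0.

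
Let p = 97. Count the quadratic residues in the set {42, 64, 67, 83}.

(42/97) = -1 → non-residue.
(64/97) = +1 → QR.
(67/97) = -1 → non-residue.
(83/97) = -1 → non-residue.
Total quadratic residues among the 4: 1.

1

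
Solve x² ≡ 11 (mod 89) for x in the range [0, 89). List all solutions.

89 ≡ 1 (mod 4), so we find a root by search.
Trying successive values, 10² = 100 ≡ 11 (mod 89). The other root is 89 − 10 = 79.

10, 79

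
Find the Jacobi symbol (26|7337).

-1

Pull out 2: since 7337 ≡ 1 (mod 8), (2/7337) = +1.
Reciprocity: 13 ≡ 1 and 7337 ≡ 1 (mod 4), so (13/7337) = +(7337/13).
Reduce top mod 13: now compute (5/13).
Reciprocity: 5 ≡ 1 and 13 ≡ 1 (mod 4), so (5/13) = +(13/5).
Reduce top mod 5: now compute (3/5).
Reciprocity: 3 ≡ 3 and 5 ≡ 1 (mod 4), so (3/5) = +(5/3).
Reduce top mod 3: now compute (2/3).
Pull out 2: since 3 ≡ 3 (mod 8), (2/3) = -1.
Reached (1/3) = 1. Collecting the sign flips along the way, the symbol is -1.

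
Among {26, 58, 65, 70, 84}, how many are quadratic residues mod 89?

(26/89) = -1 → non-residue.
(58/89) = -1 → non-residue.
(65/89) = -1 → non-residue.
(70/89) = -1 → non-residue.
(84/89) = +1 → QR.
Total quadratic residues among the 5: 1.

1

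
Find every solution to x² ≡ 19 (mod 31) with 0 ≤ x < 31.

9, 22

Since 31 ≡ 3 (mod 4), a square root of 19 is 19^((31+1)/4) = 19^8 mod 31.
Repeated squaring: 19^2≡20, 19^4≡28, 19^8≡9 (mod 31).
19^8 = 19^(8) ≡ 9 (mod 31).
Check: 9² = 81 ≡ 19 (mod 31). The two roots are 9 and 22.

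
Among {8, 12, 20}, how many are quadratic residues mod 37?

1

(8/37) = -1 → non-residue.
(12/37) = +1 → QR.
(20/37) = -1 → non-residue.
Total quadratic residues among the 3: 1.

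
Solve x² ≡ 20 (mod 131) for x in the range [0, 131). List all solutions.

46, 85

Since 131 ≡ 3 (mod 4), a square root of 20 is 20^((131+1)/4) = 20^33 mod 131.
Repeated squaring: 20^2≡7, 20^4≡49, 20^8≡43, 20^16≡15, 20^32≡94 (mod 131).
20^33 = 20^(32+1) ≡ 46 (mod 131).
Check: 46² = 2116 ≡ 20 (mod 131). The two roots are 46 and 85.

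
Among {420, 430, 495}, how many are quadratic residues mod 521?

(420/521) = +1 → QR.
(430/521) = -1 → non-residue.
(495/521) = +1 → QR.
Total quadratic residues among the 3: 2.

2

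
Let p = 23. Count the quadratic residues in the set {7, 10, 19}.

0

(7/23) = -1 → non-residue.
(10/23) = -1 → non-residue.
(19/23) = -1 → non-residue.
Total quadratic residues among the 3: 0.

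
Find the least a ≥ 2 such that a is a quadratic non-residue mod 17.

(2/17) = +1, so 2 is a residue.
(3/17) = −1, so 3 is the smallest positive non-residue mod 17.

3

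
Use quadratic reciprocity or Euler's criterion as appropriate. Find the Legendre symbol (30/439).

Euler's criterion: (30/439) ≡ 30^219 (mod 439).
30^2 ≡ 22 (mod 439)
30^4 ≡ 45 (mod 439)
30^8 ≡ 269 (mod 439)
30^16 ≡ 365 (mod 439)
30^32 ≡ 208 (mod 439)
30^64 ≡ 242 (mod 439)
30^128 ≡ 177 (mod 439)
30^219 = 30^(128+64+16+8+2+1) ≡ 438 (mod 439).
Result is 438 ≡ −1, so (30/439) = −1.

-1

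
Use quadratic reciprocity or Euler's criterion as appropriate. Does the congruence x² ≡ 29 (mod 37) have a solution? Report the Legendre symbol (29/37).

-1

Reciprocity: 29 ≡ 1 and 37 ≡ 1 (mod 4), so (29/37) = +(37/29).
Reduce top mod 29: now compute (8/29).
Pull out 2^3: since 29 ≡ 5 (mod 8), (2/29) = -1, so (2/29)^3 = -1.
Reached (1/29) = 1. Collecting the sign flips along the way, the symbol is -1.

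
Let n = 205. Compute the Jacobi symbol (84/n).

1

Pull out 2^2: since 205 ≡ 5 (mod 8), (2/205) = -1, so (2/205)^2 = +1.
Reciprocity: 21 ≡ 1 and 205 ≡ 1 (mod 4), so (21/205) = +(205/21).
Reduce top mod 21: now compute (16/21).
Pull out 2^4: since 21 ≡ 5 (mod 8), (2/21) = -1, so (2/21)^4 = +1.
Reached (1/21) = 1. Collecting the sign flips along the way, the symbol is +1.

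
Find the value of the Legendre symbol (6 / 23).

Euler's criterion: (6/23) ≡ 6^11 (mod 23).
6^2 ≡ 13 (mod 23)
6^4 ≡ 8 (mod 23)
6^8 ≡ 18 (mod 23)
6^11 = 6^(8+2+1) ≡ 1 (mod 23).
Result is 1, so (6/23) = 1.

1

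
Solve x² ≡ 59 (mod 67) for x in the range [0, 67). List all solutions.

Since 67 ≡ 3 (mod 4), a square root of 59 is 59^((67+1)/4) = 59^17 mod 67.
Repeated squaring: 59^2≡64, 59^4≡9, 59^8≡14, 59^16≡62 (mod 67).
59^17 = 59^(16+1) ≡ 40 (mod 67).
Check: 40² = 1600 ≡ 59 (mod 67). The two roots are 27 and 40.

27, 40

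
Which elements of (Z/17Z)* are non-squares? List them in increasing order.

Square k = 1,…,8 (k and 17−k give the same square):
1²=1, 2²=4, 3²=9, 4²=16, 5²≡8, 6²≡2, 7²≡15, 8²≡13 (mod 17).
The residues are {1, 2, 4, 8, 9, 13, 15, 16}; the non-residues are the remaining 8 nonzero classes.

3, 5, 6, 7, 10, 11, 12, 14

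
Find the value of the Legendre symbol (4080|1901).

1

First reduce: 4080 ≡ 278 (mod 1901).
Pull out 2: since 1901 ≡ 5 (mod 8), (2/1901) = -1.
Reciprocity: 139 ≡ 3 and 1901 ≡ 1 (mod 4), so (139/1901) = +(1901/139).
Reduce top mod 139: now compute (94/139).
Pull out 2: since 139 ≡ 3 (mod 8), (2/139) = -1.
Reciprocity: 47 ≡ 3 and 139 ≡ 3 (mod 4), so (47/139) = −(139/47).
Reduce top mod 47: now compute (45/47).
Reciprocity: 45 ≡ 1 and 47 ≡ 3 (mod 4), so (45/47) = +(47/45).
Reduce top mod 45: now compute (2/45).
Pull out 2: since 45 ≡ 5 (mod 8), (2/45) = -1.
Reached (1/45) = 1. Collecting the sign flips along the way, the symbol is +1.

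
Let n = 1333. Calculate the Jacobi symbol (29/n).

1

Reciprocity: 29 ≡ 1 and 1333 ≡ 1 (mod 4), so (29/1333) = +(1333/29).
Reduce top mod 29: now compute (28/29).
Pull out 2^2: since 29 ≡ 5 (mod 8), (2/29) = -1, so (2/29)^2 = +1.
Reciprocity: 7 ≡ 3 and 29 ≡ 1 (mod 4), so (7/29) = +(29/7).
Reduce top mod 7: now compute (1/7).
Reached (1/7) = 1. Collecting the sign flips along the way, the symbol is +1.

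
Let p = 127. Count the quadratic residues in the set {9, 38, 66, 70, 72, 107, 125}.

(9/127) = +1 → QR.
(38/127) = +1 → QR.
(66/127) = -1 → non-residue.
(70/127) = +1 → QR.
(72/127) = +1 → QR.
(107/127) = +1 → QR.
(125/127) = -1 → non-residue.
Total quadratic residues among the 7: 5.

5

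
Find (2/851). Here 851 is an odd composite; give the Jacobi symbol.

Pull out 2: since 851 ≡ 3 (mod 8), (2/851) = -1.
Reached (1/851) = 1. Collecting the sign flips along the way, the symbol is -1.

-1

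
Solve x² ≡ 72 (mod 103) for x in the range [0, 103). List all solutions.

Since 103 ≡ 3 (mod 4), a square root of 72 is 72^((103+1)/4) = 72^26 mod 103.
Repeated squaring: 72^2≡34, 72^4≡23, 72^8≡14, 72^16≡93 (mod 103).
72^26 = 72^(16+8+2) ≡ 81 (mod 103).
Check: 81² = 6561 ≡ 72 (mod 103). The two roots are 22 and 81.

22, 81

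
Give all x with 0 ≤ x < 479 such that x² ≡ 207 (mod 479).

Since 479 ≡ 3 (mod 4), a square root of 207 is 207^((479+1)/4) = 207^120 mod 479.
Repeated squaring: 207^2≡218, 207^4≡103, 207^8≡71, 207^16≡251, 207^32≡252, 207^64≡276 (mod 479).
207^120 = 207^(64+32+16+8) ≡ 405 (mod 479).
Check: 405² = 164025 ≡ 207 (mod 479). The two roots are 74 and 405.

74, 405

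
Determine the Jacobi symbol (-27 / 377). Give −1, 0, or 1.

-1

First reduce: -27 ≡ 350 (mod 377).
Pull out 2: since 377 ≡ 1 (mod 8), (2/377) = +1.
Reciprocity: 175 ≡ 3 and 377 ≡ 1 (mod 4), so (175/377) = +(377/175).
Reduce top mod 175: now compute (27/175).
Reciprocity: 27 ≡ 3 and 175 ≡ 3 (mod 4), so (27/175) = −(175/27).
Reduce top mod 27: now compute (13/27).
Reciprocity: 13 ≡ 1 and 27 ≡ 3 (mod 4), so (13/27) = +(27/13).
Reduce top mod 13: now compute (1/13).
Reached (1/13) = 1. Collecting the sign flips along the way, the symbol is -1.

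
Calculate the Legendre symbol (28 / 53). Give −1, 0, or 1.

1

Pull out 2^2: since 53 ≡ 5 (mod 8), (2/53) = -1, so (2/53)^2 = +1.
Reciprocity: 7 ≡ 3 and 53 ≡ 1 (mod 4), so (7/53) = +(53/7).
Reduce top mod 7: now compute (4/7).
Pull out 2^2: since 7 ≡ 7 (mod 8), (2/7) = +1, so (2/7)^2 = +1.
Reached (1/7) = 1. Collecting the sign flips along the way, the symbol is +1.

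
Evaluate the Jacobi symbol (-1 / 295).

-1

First reduce: -1 ≡ 294 (mod 295).
Pull out 2: since 295 ≡ 7 (mod 8), (2/295) = +1.
Reciprocity: 147 ≡ 3 and 295 ≡ 3 (mod 4), so (147/295) = −(295/147).
Reduce top mod 147: now compute (1/147).
Reached (1/147) = 1. Collecting the sign flips along the way, the symbol is -1.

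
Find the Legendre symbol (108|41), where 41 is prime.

Euler's criterion: (108/41) ≡ 26^20 (mod 41).
26^2 ≡ 20 (mod 41)
26^4 ≡ 31 (mod 41)
26^8 ≡ 18 (mod 41)
26^16 ≡ 37 (mod 41)
26^20 = 26^(16+4) ≡ 40 (mod 41).
Result is 40 ≡ −1, so (108/41) = −1.

-1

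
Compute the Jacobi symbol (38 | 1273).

0

Pull out 2: since 1273 ≡ 1 (mod 8), (2/1273) = +1.
Reciprocity: 19 ≡ 3 and 1273 ≡ 1 (mod 4), so (19/1273) = +(1273/19).
Reduce top mod 19: now compute (0/19).
Top reduces to 0: gcd > 1, so the symbol is 0.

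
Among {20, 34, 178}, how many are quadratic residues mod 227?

(20/227) = -1 → non-residue.
(34/227) = +1 → QR.
(178/227) = -1 → non-residue.
Total quadratic residues among the 3: 1.

1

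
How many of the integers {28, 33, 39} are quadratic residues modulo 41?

(28/41) = -1 → non-residue.
(33/41) = +1 → QR.
(39/41) = +1 → QR.
Total quadratic residues among the 3: 2.

2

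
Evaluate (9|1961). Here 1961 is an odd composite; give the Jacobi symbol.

Reciprocity: 9 ≡ 1 and 1961 ≡ 1 (mod 4), so (9/1961) = +(1961/9).
Reduce top mod 9: now compute (8/9).
Pull out 2^3: since 9 ≡ 1 (mod 8), (2/9) = +1, so (2/9)^3 = +1.
Reached (1/9) = 1. Collecting the sign flips along the way, the symbol is +1.

1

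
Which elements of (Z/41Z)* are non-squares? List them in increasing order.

3, 6, 7, 11, 12, 13, 14, 15, 17, 19, 22, 24, 26, 27, 28, 29, 30, 34, 35, 38

Square k = 1,…,20 (k and 41−k give the same square):
1²=1, 2²=4, 3²=9, 4²=16, 5²=25, 6²=36, 7²≡8, 8²≡23, 9²≡40, 10²≡18, 11²≡39, 12²≡21, 13²≡5, 14²≡32, 15²≡20, 16²≡10, 17²≡2, 18²≡37, 19²≡33, 20²≡31 (mod 41).
The residues are {1, 2, 4, 5, 8, 9, 10, 16, 18, 20, 21, 23, 25, 31, 32, 33, 36, 37, 39, 40}; the non-residues are the remaining 20 nonzero classes.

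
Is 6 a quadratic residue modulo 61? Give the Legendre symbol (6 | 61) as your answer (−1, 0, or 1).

-1

Pull out 2: since 61 ≡ 5 (mod 8), (2/61) = -1.
Reciprocity: 3 ≡ 3 and 61 ≡ 1 (mod 4), so (3/61) = +(61/3).
Reduce top mod 3: now compute (1/3).
Reached (1/3) = 1. Collecting the sign flips along the way, the symbol is -1.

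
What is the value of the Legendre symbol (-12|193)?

1

First reduce: -12 ≡ 181 (mod 193).
Reciprocity: 181 ≡ 1 and 193 ≡ 1 (mod 4), so (181/193) = +(193/181).
Reduce top mod 181: now compute (12/181).
Pull out 2^2: since 181 ≡ 5 (mod 8), (2/181) = -1, so (2/181)^2 = +1.
Reciprocity: 3 ≡ 3 and 181 ≡ 1 (mod 4), so (3/181) = +(181/3).
Reduce top mod 3: now compute (1/3).
Reached (1/3) = 1. Collecting the sign flips along the way, the symbol is +1.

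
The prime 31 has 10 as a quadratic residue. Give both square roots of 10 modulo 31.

Since 31 ≡ 3 (mod 4), a square root of 10 is 10^((31+1)/4) = 10^8 mod 31.
Repeated squaring: 10^2≡7, 10^4≡18, 10^8≡14 (mod 31).
10^8 = 10^(8) ≡ 14 (mod 31).
Check: 14² = 196 ≡ 10 (mod 31). The two roots are 14 and 17.

14, 17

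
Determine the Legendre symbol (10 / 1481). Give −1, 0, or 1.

1

Pull out 2: since 1481 ≡ 1 (mod 8), (2/1481) = +1.
Reciprocity: 5 ≡ 1 and 1481 ≡ 1 (mod 4), so (5/1481) = +(1481/5).
Reduce top mod 5: now compute (1/5).
Reached (1/5) = 1. Collecting the sign flips along the way, the symbol is +1.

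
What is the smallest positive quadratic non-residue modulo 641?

3

(2/641) = +1, so 2 is a residue.
(3/641) = −1, so 3 is the smallest positive non-residue mod 641.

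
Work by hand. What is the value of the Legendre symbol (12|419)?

1

Pull out 2^2: since 419 ≡ 3 (mod 8), (2/419) = -1, so (2/419)^2 = +1.
Reciprocity: 3 ≡ 3 and 419 ≡ 3 (mod 4), so (3/419) = −(419/3).
Reduce top mod 3: now compute (2/3).
Pull out 2: since 3 ≡ 3 (mod 8), (2/3) = -1.
Reached (1/3) = 1. Collecting the sign flips along the way, the symbol is +1.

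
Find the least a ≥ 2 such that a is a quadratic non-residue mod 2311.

(2/2311) = +1, so 2 is a residue.
(3/2311) = −1, so 3 is the smallest positive non-residue mod 2311.

3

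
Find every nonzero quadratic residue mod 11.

Square k = 1,…,5 (k and 11−k give the same square):
1²=1, 2²=4, 3²=9, 4²≡5, 5²≡3 (mod 11).
So the quadratic residues mod 11 are {1, 3, 4, 5, 9}.

1,3,4,5,9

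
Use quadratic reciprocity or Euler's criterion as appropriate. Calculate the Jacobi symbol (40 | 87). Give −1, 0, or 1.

Pull out 2^3: since 87 ≡ 7 (mod 8), (2/87) = +1, so (2/87)^3 = +1.
Reciprocity: 5 ≡ 1 and 87 ≡ 3 (mod 4), so (5/87) = +(87/5).
Reduce top mod 5: now compute (2/5).
Pull out 2: since 5 ≡ 5 (mod 8), (2/5) = -1.
Reached (1/5) = 1. Collecting the sign flips along the way, the symbol is -1.

-1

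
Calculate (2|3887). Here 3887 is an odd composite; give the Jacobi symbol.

1

Pull out 2: since 3887 ≡ 7 (mod 8), (2/3887) = +1.
Reached (1/3887) = 1. Collecting the sign flips along the way, the symbol is +1.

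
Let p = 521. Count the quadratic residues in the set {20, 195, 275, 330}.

2

(20/521) = +1 → QR.
(195/521) = -1 → non-residue.
(275/521) = +1 → QR.
(330/521) = -1 → non-residue.
Total quadratic residues among the 4: 2.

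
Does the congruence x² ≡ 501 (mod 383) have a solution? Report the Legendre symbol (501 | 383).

-1

Euler's criterion: (501/383) ≡ 118^191 (mod 383).
118^2 ≡ 136 (mod 383)
118^4 ≡ 112 (mod 383)
118^8 ≡ 288 (mod 383)
118^16 ≡ 216 (mod 383)
118^32 ≡ 313 (mod 383)
118^64 ≡ 304 (mod 383)
118^128 ≡ 113 (mod 383)
118^191 = 118^(128+32+16+8+4+2+1) ≡ 382 (mod 383).
Result is 382 ≡ −1, so (501/383) = −1.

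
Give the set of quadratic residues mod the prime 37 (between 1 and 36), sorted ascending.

1, 3, 4, 7, 9, 10, 11, 12, 16, 21, 25, 26, 27, 28, 30, 33, 34, 36

Square k = 1,…,18 (k and 37−k give the same square):
1²=1, 2²=4, 3²=9, 4²=16, 5²=25, 6²=36, 7²≡12, 8²≡27, 9²≡7, 10²≡26, 11²≡10, 12²≡33, 13²≡21, 14²≡11, 15²≡3, 16²≡34, 17²≡30, 18²≡28 (mod 37).
So the quadratic residues mod 37 are {1, 3, 4, 7, 9, 10, 11, 12, 16, 21, 25, 26, 27, 28, 30, 33, 34, 36}.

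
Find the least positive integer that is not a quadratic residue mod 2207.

(2/2207) = +1, so 2 is a residue.
(3/2207) = +1, so 3 is a residue.
(4/2207) = +1, so 4 is a residue.
(5/2207) = −1, so 5 is the smallest positive non-residue mod 2207.

5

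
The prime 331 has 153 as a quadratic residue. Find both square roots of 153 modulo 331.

22, 309

Since 331 ≡ 3 (mod 4), a square root of 153 is 153^((331+1)/4) = 153^83 mod 331.
Repeated squaring: 153^2≡239, 153^4≡189, 153^8≡304, 153^16≡67, 153^32≡186, 153^64≡172 (mod 331).
153^83 = 153^(64+16+2+1) ≡ 22 (mod 331).
Check: 22² = 484 ≡ 153 (mod 331). The two roots are 22 and 309.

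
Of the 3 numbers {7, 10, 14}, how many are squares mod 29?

(7/29) = +1 → QR.
(10/29) = -1 → non-residue.
(14/29) = -1 → non-residue.
Total quadratic residues among the 3: 1.

1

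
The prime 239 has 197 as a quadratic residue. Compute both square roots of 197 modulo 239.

83, 156

Since 239 ≡ 3 (mod 4), a square root of 197 is 197^((239+1)/4) = 197^60 mod 239.
Repeated squaring: 197^2≡91, 197^4≡155, 197^8≡125, 197^16≡90, 197^32≡213 (mod 239).
197^60 = 197^(32+16+8+4) ≡ 83 (mod 239).
Check: 83² = 6889 ≡ 197 (mod 239). The two roots are 83 and 156.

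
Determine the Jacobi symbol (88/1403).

-1

Pull out 2^3: since 1403 ≡ 3 (mod 8), (2/1403) = -1, so (2/1403)^3 = -1.
Reciprocity: 11 ≡ 3 and 1403 ≡ 3 (mod 4), so (11/1403) = −(1403/11).
Reduce top mod 11: now compute (6/11).
Pull out 2: since 11 ≡ 3 (mod 8), (2/11) = -1.
Reciprocity: 3 ≡ 3 and 11 ≡ 3 (mod 4), so (3/11) = −(11/3).
Reduce top mod 3: now compute (2/3).
Pull out 2: since 3 ≡ 3 (mod 8), (2/3) = -1.
Reached (1/3) = 1. Collecting the sign flips along the way, the symbol is -1.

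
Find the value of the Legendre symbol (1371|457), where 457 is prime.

0

First reduce: 1371 ≡ 0 (mod 457).
Top reduces to 0: gcd > 1, so the symbol is 0.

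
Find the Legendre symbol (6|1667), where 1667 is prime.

-1

Pull out 2: since 1667 ≡ 3 (mod 8), (2/1667) = -1.
Reciprocity: 3 ≡ 3 and 1667 ≡ 3 (mod 4), so (3/1667) = −(1667/3).
Reduce top mod 3: now compute (2/3).
Pull out 2: since 3 ≡ 3 (mod 8), (2/3) = -1.
Reached (1/3) = 1. Collecting the sign flips along the way, the symbol is -1.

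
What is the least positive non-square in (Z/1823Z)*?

5

(2/1823) = +1, so 2 is a residue.
(3/1823) = +1, so 3 is a residue.
(4/1823) = +1, so 4 is a residue.
(5/1823) = −1, so 5 is the smallest positive non-residue mod 1823.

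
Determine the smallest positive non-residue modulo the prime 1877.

2

(2/1877) = −1, so 2 is the smallest positive non-residue mod 1877.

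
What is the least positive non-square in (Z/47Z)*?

(2/47) = +1, so 2 is a residue.
(3/47) = +1, so 3 is a residue.
(4/47) = +1, so 4 is a residue.
(5/47) = −1, so 5 is the smallest positive non-residue mod 47.

5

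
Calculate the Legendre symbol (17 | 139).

Euler's criterion: (17/139) ≡ 17^69 (mod 139).
17^2 ≡ 11 (mod 139)
17^4 ≡ 121 (mod 139)
17^8 ≡ 46 (mod 139)
17^16 ≡ 31 (mod 139)
17^32 ≡ 127 (mod 139)
17^64 ≡ 5 (mod 139)
17^69 = 17^(64+4+1) ≡ 138 (mod 139).
Result is 138 ≡ −1, so (17/139) = −1.

-1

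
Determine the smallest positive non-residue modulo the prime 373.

(2/373) = −1, so 2 is the smallest positive non-residue mod 373.

2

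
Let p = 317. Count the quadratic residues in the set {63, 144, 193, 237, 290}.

(63/317) = +1 → QR.
(144/317) = +1 → QR.
(193/317) = +1 → QR.
(237/317) = -1 → non-residue.
(290/317) = -1 → non-residue.
Total quadratic residues among the 5: 3.

3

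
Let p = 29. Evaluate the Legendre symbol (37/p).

First reduce: 37 ≡ 8 (mod 29).
Pull out 2^3: since 29 ≡ 5 (mod 8), (2/29) = -1, so (2/29)^3 = -1.
Reached (1/29) = 1. Collecting the sign flips along the way, the symbol is -1.

-1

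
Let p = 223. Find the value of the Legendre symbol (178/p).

Pull out 2: since 223 ≡ 7 (mod 8), (2/223) = +1.
Reciprocity: 89 ≡ 1 and 223 ≡ 3 (mod 4), so (89/223) = +(223/89).
Reduce top mod 89: now compute (45/89).
Reciprocity: 45 ≡ 1 and 89 ≡ 1 (mod 4), so (45/89) = +(89/45).
Reduce top mod 45: now compute (44/45).
Pull out 2^2: since 45 ≡ 5 (mod 8), (2/45) = -1, so (2/45)^2 = +1.
Reciprocity: 11 ≡ 3 and 45 ≡ 1 (mod 4), so (11/45) = +(45/11).
Reduce top mod 11: now compute (1/11).
Reached (1/11) = 1. Collecting the sign flips along the way, the symbol is +1.

1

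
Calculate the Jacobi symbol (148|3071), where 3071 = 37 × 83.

Pull out 2^2: since 3071 ≡ 7 (mod 8), (2/3071) = +1, so (2/3071)^2 = +1.
Reciprocity: 37 ≡ 1 and 3071 ≡ 3 (mod 4), so (37/3071) = +(3071/37).
Reduce top mod 37: now compute (0/37).
Top reduces to 0: gcd > 1, so the symbol is 0.

0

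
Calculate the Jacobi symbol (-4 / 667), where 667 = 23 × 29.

First reduce: -4 ≡ 663 (mod 667).
Reciprocity: 663 ≡ 3 and 667 ≡ 3 (mod 4), so (663/667) = −(667/663).
Reduce top mod 663: now compute (4/663).
Pull out 2^2: since 663 ≡ 7 (mod 8), (2/663) = +1, so (2/663)^2 = +1.
Reached (1/663) = 1. Collecting the sign flips along the way, the symbol is -1.

-1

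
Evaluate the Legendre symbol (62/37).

First reduce: 62 ≡ 25 (mod 37).
Reciprocity: 25 ≡ 1 and 37 ≡ 1 (mod 4), so (25/37) = +(37/25).
Reduce top mod 25: now compute (12/25).
Pull out 2^2: since 25 ≡ 1 (mod 8), (2/25) = +1, so (2/25)^2 = +1.
Reciprocity: 3 ≡ 3 and 25 ≡ 1 (mod 4), so (3/25) = +(25/3).
Reduce top mod 3: now compute (1/3).
Reached (1/3) = 1. Collecting the sign flips along the way, the symbol is +1.

1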